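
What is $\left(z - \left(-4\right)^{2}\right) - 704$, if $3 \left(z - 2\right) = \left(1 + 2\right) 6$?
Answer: $-712$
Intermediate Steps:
$z = 8$ ($z = 2 + \frac{\left(1 + 2\right) 6}{3} = 2 + \frac{3 \cdot 6}{3} = 2 + \frac{1}{3} \cdot 18 = 2 + 6 = 8$)
$\left(z - \left(-4\right)^{2}\right) - 704 = \left(8 - \left(-4\right)^{2}\right) - 704 = \left(8 - 16\right) - 704 = -8 - 704 = -712$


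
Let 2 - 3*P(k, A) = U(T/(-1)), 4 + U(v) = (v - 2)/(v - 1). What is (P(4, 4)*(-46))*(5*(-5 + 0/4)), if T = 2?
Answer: 16100/9 ≈ 1788.9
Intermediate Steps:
U(v) = -4 + (-2 + v)/(-1 + v) (U(v) = -4 + (v - 2)/(v - 1) = -4 + (-2 + v)/(-1 + v))
P(k, A) = 14/9 (P(k, A) = ⅔ - (2 - 6/(-1))/(3*(-1 + 2/(-1))) = ⅔ - (2 - 6*(-1))/(3*(-1 + 2*(-1))) = ⅔ - (2 - 3*(-2))/(3*(-1 - 2)) = ⅔ - (2 + 6)/(3*(-3)) = ⅔ - (-1)*8/9 = ⅔ - ⅓*(-8/3) = ⅔ + 8/9 = 14/9)
(P(4, 4)*(-46))*(5*(-5 + 0/4)) = ((14/9)*(-46))*(5*(-5 + 0/4)) = -3220*(-5 + 0*(¼))/9 = -3220*(-5 + 0)/9 = -3220*(-5)/9 = -644/9*(-25) = 16100/9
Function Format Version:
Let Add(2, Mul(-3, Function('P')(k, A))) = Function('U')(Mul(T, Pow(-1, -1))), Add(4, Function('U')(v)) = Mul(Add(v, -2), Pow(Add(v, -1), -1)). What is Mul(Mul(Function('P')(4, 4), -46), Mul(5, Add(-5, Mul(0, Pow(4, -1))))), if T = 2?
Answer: Rational(16100, 9) ≈ 1788.9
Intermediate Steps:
Function('U')(v) = Add(-4, Mul(Pow(Add(-1, v), -1), Add(-2, v))) (Function('U')(v) = Add(-4, Mul(Add(v, -2), Pow(Add(v, -1), -1))) = Add(-4, Mul(Add(-2, v), Pow(Add(-1, v), -1))) = Add(-4, Mul(Pow(Add(-1, v), -1), Add(-2, v))))
Function('P')(k, A) = Rational(14, 9) (Function('P')(k, A) = Add(Rational(2, 3), Mul(Rational(-1, 3), Mul(Pow(Add(-1, Mul(2, Pow(-1, -1))), -1), Add(2, Mul(-3, Mul(2, Pow(-1, -1))))))) = Add(Rational(2, 3), Mul(Rational(-1, 3), Mul(Pow(Add(-1, Mul(2, -1)), -1), Add(2, Mul(-3, Mul(2, -1)))))) = Add(Rational(2, 3), Mul(Rational(-1, 3), Mul(Pow(Add(-1, -2), -1), Add(2, Mul(-3, -2))))) = Add(Rational(2, 3), Mul(Rational(-1, 3), Mul(Pow(-3, -1), Add(2, 6)))) = Add(Rational(2, 3), Mul(Rational(-1, 3), Mul(Rational(-1, 3), 8))) = Add(Rational(2, 3), Mul(Rational(-1, 3), Rational(-8, 3))) = Add(Rational(2, 3), Rational(8, 9)) = Rational(14, 9))
Mul(Mul(Function('P')(4, 4), -46), Mul(5, Add(-5, Mul(0, Pow(4, -1))))) = Mul(Mul(Rational(14, 9), -46), Mul(5, Add(-5, Mul(0, Pow(4, -1))))) = Mul(Rational(-644, 9), Mul(5, Add(-5, Mul(0, Rational(1, 4))))) = Mul(Rational(-644, 9), Mul(5, Add(-5, 0))) = Mul(Rational(-644, 9), Mul(5, -5)) = Mul(Rational(-644, 9), -25) = Rational(16100, 9)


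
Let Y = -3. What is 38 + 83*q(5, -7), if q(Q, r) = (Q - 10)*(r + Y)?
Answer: 4188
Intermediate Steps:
q(Q, r) = (-10 + Q)*(-3 + r) (q(Q, r) = (Q - 10)*(r - 3) = (-10 + Q)*(-3 + r))
38 + 83*q(5, -7) = 38 + 83*(30 - 10*(-7) - 3*5 + 5*(-7)) = 38 + 83*(30 + 70 - 15 - 35) = 38 + 83*50 = 38 + 4150 = 4188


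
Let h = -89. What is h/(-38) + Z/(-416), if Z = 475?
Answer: 9487/7904 ≈ 1.2003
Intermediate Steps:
h/(-38) + Z/(-416) = -89/(-38) + 475/(-416) = -89*(-1/38) + 475*(-1/416) = 89/38 - 475/416 = 9487/7904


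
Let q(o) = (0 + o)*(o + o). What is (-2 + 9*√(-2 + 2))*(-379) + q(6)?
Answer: 830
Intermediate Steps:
q(o) = 2*o² (q(o) = o*(2*o) = 2*o²)
(-2 + 9*√(-2 + 2))*(-379) + q(6) = (-2 + 9*√(-2 + 2))*(-379) + 2*6² = (-2 + 9*√0)*(-379) + 2*36 = (-2 + 9*0)*(-379) + 72 = (-2 + 0)*(-379) + 72 = -2*(-379) + 72 = 758 + 72 = 830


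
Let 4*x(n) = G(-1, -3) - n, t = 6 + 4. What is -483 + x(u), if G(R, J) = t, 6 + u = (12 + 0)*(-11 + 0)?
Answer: -446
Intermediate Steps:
u = -138 (u = -6 + (12 + 0)*(-11 + 0) = -6 + 12*(-11) = -6 - 132 = -138)
t = 10
G(R, J) = 10
x(n) = 5/2 - n/4 (x(n) = (10 - n)/4 = 5/2 - n/4)
-483 + x(u) = -483 + (5/2 - 1/4*(-138)) = -483 + (5/2 + 69/2) = -483 + 37 = -446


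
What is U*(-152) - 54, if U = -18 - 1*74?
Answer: 13930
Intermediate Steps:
U = -92 (U = -18 - 74 = -92)
U*(-152) - 54 = -92*(-152) - 54 = 13984 - 54 = 13930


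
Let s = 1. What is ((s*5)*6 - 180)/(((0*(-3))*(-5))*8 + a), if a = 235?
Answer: -30/47 ≈ -0.63830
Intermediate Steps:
((s*5)*6 - 180)/(((0*(-3))*(-5))*8 + a) = ((1*5)*6 - 180)/(((0*(-3))*(-5))*8 + 235) = (5*6 - 180)/((0*(-5))*8 + 235) = (30 - 180)/(0*8 + 235) = -150/(0 + 235) = -150/235 = -150*1/235 = -30/47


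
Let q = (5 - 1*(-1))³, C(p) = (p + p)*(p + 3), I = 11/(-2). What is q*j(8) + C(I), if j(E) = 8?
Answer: 3511/2 ≈ 1755.5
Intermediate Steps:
I = -11/2 (I = 11*(-½) = -11/2 ≈ -5.5000)
C(p) = 2*p*(3 + p) (C(p) = (2*p)*(3 + p) = 2*p*(3 + p))
q = 216 (q = (5 + 1)³ = 6³ = 216)
q*j(8) + C(I) = 216*8 + 2*(-11/2)*(3 - 11/2) = 1728 + 2*(-11/2)*(-5/2) = 1728 + 55/2 = 3511/2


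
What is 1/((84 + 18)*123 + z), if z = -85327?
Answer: -1/72781 ≈ -1.3740e-5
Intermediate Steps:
1/((84 + 18)*123 + z) = 1/((84 + 18)*123 - 85327) = 1/(102*123 - 85327) = 1/(12546 - 85327) = 1/(-72781) = -1/72781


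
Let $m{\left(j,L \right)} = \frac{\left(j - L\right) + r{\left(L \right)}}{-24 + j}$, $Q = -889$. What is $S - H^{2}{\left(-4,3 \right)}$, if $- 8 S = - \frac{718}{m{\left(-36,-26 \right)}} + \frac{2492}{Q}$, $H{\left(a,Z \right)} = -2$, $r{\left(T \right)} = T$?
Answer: $\frac{222403}{1524} \approx 145.93$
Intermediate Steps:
$m{\left(j,L \right)} = \frac{j}{-24 + j}$ ($m{\left(j,L \right)} = \frac{\left(j - L\right) + L}{-24 + j} = \frac{j}{-24 + j}$)
$S = \frac{228499}{1524}$ ($S = - \frac{- \frac{718}{\left(-36\right) \frac{1}{-24 - 36}} + \frac{2492}{-889}}{8} = - \frac{- \frac{718}{\left(-36\right) \frac{1}{-60}} + 2492 \left(- \frac{1}{889}\right)}{8} = - \frac{- \frac{718}{\left(-36\right) \left(- \frac{1}{60}\right)} - \frac{356}{127}}{8} = - \frac{- \frac{718}{\frac{3}{5}} - \frac{356}{127}}{8} = - \frac{\left(-718\right) \frac{5}{3} - \frac{356}{127}}{8} = - \frac{- \frac{3590}{3} - \frac{356}{127}}{8} = \left(- \frac{1}{8}\right) \left(- \frac{456998}{381}\right) = \frac{228499}{1524} \approx 149.93$)
$S - H^{2}{\left(-4,3 \right)} = \frac{228499}{1524} - \left(-2\right)^{2} = \frac{228499}{1524} - 4 = \frac{222403}{1524}$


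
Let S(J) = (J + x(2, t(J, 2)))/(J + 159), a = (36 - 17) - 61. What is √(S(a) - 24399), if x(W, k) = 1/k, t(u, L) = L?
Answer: I*√148445674/78 ≈ 156.2*I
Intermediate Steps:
a = -42 (a = 19 - 61 = -42)
S(J) = (½ + J)/(159 + J) (S(J) = (J + 1/2)/(J + 159) = (J + ½)/(159 + J) = (½ + J)/(159 + J))
√(S(a) - 24399) = √((½ - 42)/(159 - 42) - 24399) = √(-83/2/117 - 24399) = √((1/117)*(-83/2) - 24399) = √(-83/234 - 24399) = √(-5709449/234) = I*√148445674/78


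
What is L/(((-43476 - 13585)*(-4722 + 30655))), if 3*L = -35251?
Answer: 35251/4439288739 ≈ 7.9407e-6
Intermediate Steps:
L = -35251/3 (L = (⅓)*(-35251) = -35251/3 ≈ -11750.)
L/(((-43476 - 13585)*(-4722 + 30655))) = -35251*1/((-43476 - 13585)*(-4722 + 30655))/3 = -35251/(3*((-57061*25933))) = -35251/3/(-1479762913) = -35251/3*(-1/1479762913) = 35251/4439288739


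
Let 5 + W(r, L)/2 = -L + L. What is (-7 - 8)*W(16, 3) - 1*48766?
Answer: -48616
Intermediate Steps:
W(r, L) = -10 (W(r, L) = -10 + 2*(-L + L) = -10 + 2*0 = -10 + 0 = -10)
(-7 - 8)*W(16, 3) - 1*48766 = (-7 - 8)*(-10) - 1*48766 = -15*(-10) - 48766 = 150 - 48766 = -48616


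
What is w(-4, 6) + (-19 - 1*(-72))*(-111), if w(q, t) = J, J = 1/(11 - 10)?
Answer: -5882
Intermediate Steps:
J = 1 (J = 1/1 = 1)
w(q, t) = 1
w(-4, 6) + (-19 - 1*(-72))*(-111) = 1 + (-19 - 1*(-72))*(-111) = 1 + (-19 + 72)*(-111) = 1 + 53*(-111) = 1 - 5883 = -5882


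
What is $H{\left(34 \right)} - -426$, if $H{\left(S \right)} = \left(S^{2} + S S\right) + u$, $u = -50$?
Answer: $2688$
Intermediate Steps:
$H{\left(S \right)} = -50 + 2 S^{2}$ ($H{\left(S \right)} = \left(S^{2} + S S\right) - 50 = \left(S^{2} + S^{2}\right) - 50 = 2 S^{2} - 50 = -50 + 2 S^{2}$)
$H{\left(34 \right)} - -426 = \left(-50 + 2 \cdot 34^{2}\right) - -426 = \left(-50 + 2 \cdot 1156\right) + 426 = \left(-50 + 2312\right) + 426 = 2262 + 426 = 2688$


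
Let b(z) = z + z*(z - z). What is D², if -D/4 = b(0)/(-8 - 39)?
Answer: 0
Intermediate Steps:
b(z) = z (b(z) = z + z*0 = z + 0 = z)
D = 0 (D = -0/(-8 - 39) = -0/(-47) = -0*(-1)/47 = -4*0 = 0)
D² = 0² = 0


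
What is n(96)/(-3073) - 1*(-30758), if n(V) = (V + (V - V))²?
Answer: 94510118/3073 ≈ 30755.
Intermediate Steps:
n(V) = V² (n(V) = (V + 0)² = V²)
n(96)/(-3073) - 1*(-30758) = 96²/(-3073) - 1*(-30758) = 9216*(-1/3073) + 30758 = -9216/3073 + 30758 = 94510118/3073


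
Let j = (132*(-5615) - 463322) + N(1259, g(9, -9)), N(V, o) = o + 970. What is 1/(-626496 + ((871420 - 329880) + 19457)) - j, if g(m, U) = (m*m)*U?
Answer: 78877891238/65499 ≈ 1.2043e+6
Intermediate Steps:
g(m, U) = U*m**2 (g(m, U) = m**2*U = U*m**2)
N(V, o) = 970 + o
j = -1204261 (j = (132*(-5615) - 463322) + (970 - 9*9**2) = (-741180 - 463322) + (970 - 9*81) = -1204502 + (970 - 729) = -1204502 + 241 = -1204261)
1/(-626496 + ((871420 - 329880) + 19457)) - j = 1/(-626496 + ((871420 - 329880) + 19457)) - 1*(-1204261) = 1/(-626496 + (541540 + 19457)) + 1204261 = 1/(-626496 + 560997) + 1204261 = 1/(-65499) + 1204261 = -1/65499 + 1204261 = 78877891238/65499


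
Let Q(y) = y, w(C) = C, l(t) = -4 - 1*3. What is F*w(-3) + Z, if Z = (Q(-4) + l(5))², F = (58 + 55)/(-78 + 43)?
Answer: 4574/35 ≈ 130.69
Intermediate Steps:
l(t) = -7 (l(t) = -4 - 3 = -7)
F = -113/35 (F = 113/(-35) = 113*(-1/35) = -113/35 ≈ -3.2286)
Z = 121 (Z = (-4 - 7)² = (-11)² = 121)
F*w(-3) + Z = -113/35*(-3) + 121 = 339/35 + 121 = 4574/35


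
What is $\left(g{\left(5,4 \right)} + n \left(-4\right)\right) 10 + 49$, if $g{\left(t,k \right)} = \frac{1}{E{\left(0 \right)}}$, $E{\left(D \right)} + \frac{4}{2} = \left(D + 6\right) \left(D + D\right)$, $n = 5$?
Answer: $-156$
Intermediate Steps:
$E{\left(D \right)} = -2 + 2 D \left(6 + D\right)$ ($E{\left(D \right)} = -2 + \left(D + 6\right) \left(D + D\right) = -2 + \left(6 + D\right) 2 D = -2 + 2 D \left(6 + D\right)$)
$g{\left(t,k \right)} = - \frac{1}{2}$ ($g{\left(t,k \right)} = \frac{1}{-2 + 2 \cdot 0^{2} + 12 \cdot 0} = \frac{1}{-2 + 2 \cdot 0 + 0} = \frac{1}{-2 + 0 + 0} = \frac{1}{-2} = - \frac{1}{2}$)
$\left(g{\left(5,4 \right)} + n \left(-4\right)\right) 10 + 49 = \left(- \frac{1}{2} + 5 \left(-4\right)\right) 10 + 49 = \left(- \frac{1}{2} - 20\right) 10 + 49 = \left(- \frac{41}{2}\right) 10 + 49 = -205 + 49 = -156$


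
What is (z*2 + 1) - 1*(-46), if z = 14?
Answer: 75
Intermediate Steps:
(z*2 + 1) - 1*(-46) = (14*2 + 1) - 1*(-46) = (28 + 1) + 46 = 29 + 46 = 75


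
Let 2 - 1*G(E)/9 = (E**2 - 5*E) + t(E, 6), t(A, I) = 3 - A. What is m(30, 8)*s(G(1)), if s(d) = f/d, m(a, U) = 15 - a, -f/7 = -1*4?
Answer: -35/3 ≈ -11.667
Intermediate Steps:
f = 28 (f = -(-7)*4 = -7*(-4) = 28)
G(E) = -9 - 9*E**2 + 54*E (G(E) = 18 - 9*((E**2 - 5*E) + (3 - E)) = 18 - 9*(3 + E**2 - 6*E) = 18 + (-27 - 9*E**2 + 54*E) = -9 - 9*E**2 + 54*E)
s(d) = 28/d
m(30, 8)*s(G(1)) = (15 - 1*30)*(28/(-9 - 9*1**2 + 54*1)) = (15 - 30)*(28/(-9 - 9*1 + 54)) = -420/(-9 - 9 + 54) = -420/36 = -15*7/9 = -35/3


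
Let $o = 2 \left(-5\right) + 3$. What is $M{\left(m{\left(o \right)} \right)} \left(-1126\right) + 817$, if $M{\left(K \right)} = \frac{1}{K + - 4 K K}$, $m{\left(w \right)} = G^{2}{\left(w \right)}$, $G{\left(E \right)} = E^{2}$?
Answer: $\frac{18837409177}{23056803} \approx 817.0$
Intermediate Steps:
$o = -7$ ($o = -10 + 3 = -7$)
$m{\left(w \right)} = w^{4}$ ($m{\left(w \right)} = \left(w^{2}\right)^{2} = w^{4}$)
$M{\left(K \right)} = \frac{1}{K - 4 K^{2}}$
$M{\left(m{\left(o \right)} \right)} \left(-1126\right) + 817 = - \frac{1}{\left(-7\right)^{4} \left(-1 + 4 \left(-7\right)^{4}\right)} \left(-1126\right) + 817 = - \frac{1}{2401 \left(-1 + 4 \cdot 2401\right)} \left(-1126\right) + 817 = \left(-1\right) \frac{1}{2401} \frac{1}{-1 + 9604} \left(-1126\right) + 817 = \left(-1\right) \frac{1}{2401} \cdot \frac{1}{9603} \left(-1126\right) + 817 = \left(- \frac{1}{23056803}\right) \left(-1126\right) + 817 = \frac{1126}{23056803} + 817 = \frac{18837409177}{23056803}$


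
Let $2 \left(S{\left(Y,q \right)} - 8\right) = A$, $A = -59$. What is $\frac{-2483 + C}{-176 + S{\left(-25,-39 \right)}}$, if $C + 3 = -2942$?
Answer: $\frac{10856}{395} \approx 27.484$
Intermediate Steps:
$S{\left(Y,q \right)} = - \frac{43}{2}$ ($S{\left(Y,q \right)} = 8 + \frac{1}{2} \left(-59\right) = 8 - \frac{59}{2} = - \frac{43}{2}$)
$C = -2945$ ($C = -3 - 2942 = -2945$)
$\frac{-2483 + C}{-176 + S{\left(-25,-39 \right)}} = \frac{-2483 - 2945}{-176 - \frac{43}{2}} = - \frac{5428}{- \frac{395}{2}} = \left(-5428\right) \left(- \frac{2}{395}\right) = \frac{10856}{395}$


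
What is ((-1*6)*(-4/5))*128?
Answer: 3072/5 ≈ 614.40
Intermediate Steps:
((-1*6)*(-4/5))*128 = -(-24)/5*128 = -6*(-⅘)*128 = (24/5)*128 = 3072/5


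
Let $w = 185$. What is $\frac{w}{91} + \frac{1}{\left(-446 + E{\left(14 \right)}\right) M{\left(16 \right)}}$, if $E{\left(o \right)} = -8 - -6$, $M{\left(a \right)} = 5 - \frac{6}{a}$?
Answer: $\frac{7821}{3848} \approx 2.0325$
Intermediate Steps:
$M{\left(a \right)} = 5 - \frac{6}{a}$
$E{\left(o \right)} = -2$ ($E{\left(o \right)} = -8 + 6 = -2$)
$\frac{w}{91} + \frac{1}{\left(-446 + E{\left(14 \right)}\right) M{\left(16 \right)}} = \frac{185}{91} + \frac{1}{\left(-446 - 2\right) \left(5 - \frac{6}{16}\right)} = 185 \cdot \frac{1}{91} + \frac{1}{\left(-448\right) \left(5 - \frac{3}{8}\right)} = \frac{185}{91} - \frac{1}{448 \left(5 - \frac{3}{8}\right)} = \frac{185}{91} - \frac{1}{448 \cdot \frac{37}{8}} = \frac{185}{91} - \frac{1}{2072} = \frac{7821}{3848}$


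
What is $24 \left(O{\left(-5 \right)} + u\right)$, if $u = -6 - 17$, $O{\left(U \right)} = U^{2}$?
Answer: $48$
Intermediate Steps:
$u = -23$
$24 \left(O{\left(-5 \right)} + u\right) = 24 \left(\left(-5\right)^{2} - 23\right) = 24 \left(25 - 23\right) = 24 \cdot 2 = 48$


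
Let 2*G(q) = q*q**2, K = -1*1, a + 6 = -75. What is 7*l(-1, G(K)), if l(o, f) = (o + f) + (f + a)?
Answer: -581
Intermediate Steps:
a = -81 (a = -6 - 75 = -81)
K = -1
G(q) = q**3/2 (G(q) = (q*q**2)/2 = q**3/2)
l(o, f) = -81 + o + 2*f (l(o, f) = (o + f) + (f - 81) = (f + o) + (-81 + f) = -81 + o + 2*f)
7*l(-1, G(K)) = 7*(-81 - 1 + 2*((1/2)*(-1)**3)) = 7*(-81 - 1 + 2*((1/2)*(-1))) = 7*(-81 - 1 + 2*(-1/2)) = 7*(-81 - 1 - 1) = 7*(-83) = -581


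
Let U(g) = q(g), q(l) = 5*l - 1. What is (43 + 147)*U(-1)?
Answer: -1140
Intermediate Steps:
q(l) = -1 + 5*l
U(g) = -1 + 5*g
(43 + 147)*U(-1) = (43 + 147)*(-1 + 5*(-1)) = 190*(-1 - 5) = 190*(-6) = -1140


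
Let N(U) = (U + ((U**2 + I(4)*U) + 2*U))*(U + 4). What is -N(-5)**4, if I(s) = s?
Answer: -10000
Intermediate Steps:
N(U) = (4 + U)*(U**2 + 7*U) (N(U) = (U + ((U**2 + 4*U) + 2*U))*(U + 4) = (U + (U**2 + 6*U))*(4 + U) = (U**2 + 7*U)*(4 + U) = (4 + U)*(U**2 + 7*U))
-N(-5)**4 = -(-5*(28 + (-5)**2 + 11*(-5)))**4 = -(-5*(28 + 25 - 55))**4 = -(-5*(-2))**4 = -1*10**4 = -1*10000 = -10000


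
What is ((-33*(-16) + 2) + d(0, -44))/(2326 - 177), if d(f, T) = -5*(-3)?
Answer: 545/2149 ≈ 0.25361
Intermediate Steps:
d(f, T) = 15
((-33*(-16) + 2) + d(0, -44))/(2326 - 177) = ((-33*(-16) + 2) + 15)/(2326 - 177) = ((528 + 2) + 15)/2149 = (530 + 15)*(1/2149) = 545*(1/2149) = 545/2149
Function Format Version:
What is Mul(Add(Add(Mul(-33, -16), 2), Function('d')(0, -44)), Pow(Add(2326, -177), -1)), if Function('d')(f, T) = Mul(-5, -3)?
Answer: Rational(545, 2149) ≈ 0.25361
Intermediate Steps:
Function('d')(f, T) = 15
Mul(Add(Add(Mul(-33, -16), 2), Function('d')(0, -44)), Pow(Add(2326, -177), -1)) = Mul(Add(Add(Mul(-33, -16), 2), 15), Pow(Add(2326, -177), -1)) = Mul(Add(Add(528, 2), 15), Pow(2149, -1)) = Mul(Add(530, 15), Rational(1, 2149)) = Mul(545, Rational(1, 2149)) = Rational(545, 2149)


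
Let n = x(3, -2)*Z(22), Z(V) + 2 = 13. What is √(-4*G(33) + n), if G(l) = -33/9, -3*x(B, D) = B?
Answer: √33/3 ≈ 1.9149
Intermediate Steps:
x(B, D) = -B/3
G(l) = -11/3 (G(l) = -33*⅑ = -11/3)
Z(V) = 11 (Z(V) = -2 + 13 = 11)
n = -11 (n = -⅓*3*11 = -1*11 = -11)
√(-4*G(33) + n) = √(-4*(-11/3) - 11) = √(44/3 - 11) = √(11/3) = √33/3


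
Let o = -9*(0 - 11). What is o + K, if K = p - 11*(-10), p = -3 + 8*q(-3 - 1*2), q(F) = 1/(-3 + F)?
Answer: 205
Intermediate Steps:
o = 99 (o = -9*(-11) = 99)
p = -4 (p = -3 + 8/(-3 + (-3 - 1*2)) = -3 + 8/(-3 + (-3 - 2)) = -3 + 8/(-3 - 5) = -3 + 8/(-8) = -3 + 8*(-1/8) = -3 - 1 = -4)
K = 106 (K = -4 - 11*(-10) = -4 + 110 = 106)
o + K = 99 + 106 = 205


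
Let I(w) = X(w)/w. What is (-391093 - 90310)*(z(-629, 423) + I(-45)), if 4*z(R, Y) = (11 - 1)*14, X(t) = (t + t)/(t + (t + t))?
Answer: -2273666369/135 ≈ -1.6842e+7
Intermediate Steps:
X(t) = 2/3 (X(t) = (2*t)/(t + 2*t) = (2*t)/((3*t)) = (2*t)*(1/(3*t)) = 2/3)
I(w) = 2/(3*w)
z(R, Y) = 35 (z(R, Y) = ((11 - 1)*14)/4 = (10*14)/4 = (1/4)*140 = 35)
(-391093 - 90310)*(z(-629, 423) + I(-45)) = (-391093 - 90310)*(35 + (2/3)/(-45)) = -481403*(35 + (2/3)*(-1/45)) = -481403*(35 - 2/135) = -481403*4723/135 = -2273666369/135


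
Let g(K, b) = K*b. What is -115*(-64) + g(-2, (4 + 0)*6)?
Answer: 7312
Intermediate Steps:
-115*(-64) + g(-2, (4 + 0)*6) = -115*(-64) - 2*(4 + 0)*6 = 7360 - 8*6 = 7360 - 2*24 = 7360 - 48 = 7312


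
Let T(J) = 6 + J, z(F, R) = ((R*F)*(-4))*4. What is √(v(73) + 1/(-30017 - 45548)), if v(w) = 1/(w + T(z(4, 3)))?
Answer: I*√646202711910/8538845 ≈ 0.094142*I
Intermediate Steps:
z(F, R) = -16*F*R (z(F, R) = ((F*R)*(-4))*4 = -4*F*R*4 = -16*F*R)
v(w) = 1/(-186 + w) (v(w) = 1/(w + (6 - 16*4*3)) = 1/(w + (6 - 192)) = 1/(w - 186) = 1/(-186 + w))
√(v(73) + 1/(-30017 - 45548)) = √(1/(-186 + 73) + 1/(-30017 - 45548)) = √(1/(-113) + 1/(-75565)) = √(-1/113 - 1/75565) = √(-75678/8538845) = I*√646202711910/8538845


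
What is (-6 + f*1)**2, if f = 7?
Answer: 1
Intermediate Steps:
(-6 + f*1)**2 = (-6 + 7*1)**2 = (-6 + 7)**2 = 1**2 = 1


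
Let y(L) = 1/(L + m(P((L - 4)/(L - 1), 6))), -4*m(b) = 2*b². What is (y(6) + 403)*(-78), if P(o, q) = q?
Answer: -62855/2 ≈ -31428.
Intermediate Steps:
m(b) = -b²/2
y(L) = 1/(-18 + L) (y(L) = 1/(L - ½*6²) = 1/(L - ½*36) = 1/(L - 18) = 1/(-18 + L))
(y(6) + 403)*(-78) = (1/(-18 + 6) + 403)*(-78) = (1/(-12) + 403)*(-78) = (-1/12 + 403)*(-78) = (4835/12)*(-78) = -62855/2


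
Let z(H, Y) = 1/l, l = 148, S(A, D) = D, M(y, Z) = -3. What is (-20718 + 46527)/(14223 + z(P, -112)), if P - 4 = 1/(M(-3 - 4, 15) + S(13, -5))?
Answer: 545676/300715 ≈ 1.8146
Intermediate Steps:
P = 31/8 (P = 4 + 1/(-3 - 5) = 4 + 1/(-8) = 4 - 1/8 = 31/8 ≈ 3.8750)
z(H, Y) = 1/148
(-20718 + 46527)/(14223 + z(P, -112)) = (-20718 + 46527)/(14223 + 1/148) = 25809/(2105005/148) = 25809*(148/2105005) = 545676/300715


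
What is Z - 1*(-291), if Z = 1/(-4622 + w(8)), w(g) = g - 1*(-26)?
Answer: 1335107/4588 ≈ 291.00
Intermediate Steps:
w(g) = 26 + g (w(g) = g + 26 = 26 + g)
Z = -1/4588 (Z = 1/(-4622 + (26 + 8)) = 1/(-4622 + 34) = 1/(-4588) = -1/4588 ≈ -0.00021796)
Z - 1*(-291) = -1/4588 - 1*(-291) = -1/4588 + 291 = 1335107/4588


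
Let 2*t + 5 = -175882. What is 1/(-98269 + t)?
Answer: -2/372425 ≈ -5.3702e-6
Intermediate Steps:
t = -175887/2 (t = -5/2 + (1/2)*(-175882) = -5/2 - 87941 = -175887/2 ≈ -87944.)
1/(-98269 + t) = 1/(-98269 - 175887/2) = 1/(-372425/2) = -2/372425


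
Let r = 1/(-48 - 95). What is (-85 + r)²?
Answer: 147768336/20449 ≈ 7226.2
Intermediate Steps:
r = -1/143 (r = 1/(-143) = -1/143 ≈ -0.0069930)
(-85 + r)² = (-85 - 1/143)² = (-12156/143)² = 147768336/20449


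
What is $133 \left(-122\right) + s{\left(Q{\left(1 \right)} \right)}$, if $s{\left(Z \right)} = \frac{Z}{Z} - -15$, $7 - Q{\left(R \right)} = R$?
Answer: $-16210$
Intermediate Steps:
$Q{\left(R \right)} = 7 - R$
$s{\left(Z \right)} = 16$ ($s{\left(Z \right)} = 1 + 15 = 16$)
$133 \left(-122\right) + s{\left(Q{\left(1 \right)} \right)} = 133 \left(-122\right) + 16 = -16226 + 16 = -16210$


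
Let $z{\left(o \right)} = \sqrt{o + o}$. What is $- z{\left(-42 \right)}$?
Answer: $- 2 i \sqrt{21} \approx - 9.1651 i$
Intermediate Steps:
$z{\left(o \right)} = \sqrt{2} \sqrt{o}$ ($z{\left(o \right)} = \sqrt{2 o} = \sqrt{2} \sqrt{o}$)
$- z{\left(-42 \right)} = - \sqrt{2} \sqrt{-42} = - \sqrt{2} i \sqrt{42} = - 2 i \sqrt{21}$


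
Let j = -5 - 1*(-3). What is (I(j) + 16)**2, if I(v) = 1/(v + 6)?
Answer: 4225/16 ≈ 264.06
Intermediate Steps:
j = -2 (j = -5 + 3 = -2)
I(v) = 1/(6 + v)
(I(j) + 16)**2 = (1/(6 - 2) + 16)**2 = (1/4 + 16)**2 = (65/4)**2 = 4225/16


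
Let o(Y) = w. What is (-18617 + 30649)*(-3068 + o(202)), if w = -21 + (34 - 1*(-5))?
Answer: -36697600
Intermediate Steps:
w = 18 (w = -21 + (34 + 5) = -21 + 39 = 18)
o(Y) = 18
(-18617 + 30649)*(-3068 + o(202)) = (-18617 + 30649)*(-3068 + 18) = 12032*(-3050) = -36697600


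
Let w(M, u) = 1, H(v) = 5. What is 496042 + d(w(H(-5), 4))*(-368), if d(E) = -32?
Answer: 507818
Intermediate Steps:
496042 + d(w(H(-5), 4))*(-368) = 496042 - 32*(-368) = 496042 + 11776 = 507818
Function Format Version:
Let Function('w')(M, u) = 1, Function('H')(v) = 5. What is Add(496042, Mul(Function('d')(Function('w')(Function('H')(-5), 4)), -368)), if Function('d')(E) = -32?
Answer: 507818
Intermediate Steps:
Add(496042, Mul(Function('d')(Function('w')(Function('H')(-5), 4)), -368)) = Add(496042, Mul(-32, -368)) = Add(496042, 11776) = 507818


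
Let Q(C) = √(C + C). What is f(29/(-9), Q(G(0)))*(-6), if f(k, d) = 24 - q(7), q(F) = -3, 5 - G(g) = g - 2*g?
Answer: -162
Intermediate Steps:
G(g) = 5 + g (G(g) = 5 - (g - 2*g) = 5 - (-1)*g = 5 + g)
Q(C) = √2*√C (Q(C) = √(2*C) = √2*√C)
f(k, d) = 27 (f(k, d) = 24 - 1*(-3) = 24 + 3 = 27)
f(29/(-9), Q(G(0)))*(-6) = 27*(-6) = -162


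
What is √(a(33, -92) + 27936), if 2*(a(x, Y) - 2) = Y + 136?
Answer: 2*√6990 ≈ 167.21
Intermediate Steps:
a(x, Y) = 70 + Y/2 (a(x, Y) = 2 + (Y + 136)/2 = 2 + (136 + Y)/2 = 2 + (68 + Y/2) = 70 + Y/2)
√(a(33, -92) + 27936) = √((70 + (½)*(-92)) + 27936) = √((70 - 46) + 27936) = √(24 + 27936) = √27960 = 2*√6990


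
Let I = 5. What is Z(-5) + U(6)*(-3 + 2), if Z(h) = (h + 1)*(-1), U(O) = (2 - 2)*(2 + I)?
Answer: 4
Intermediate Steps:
U(O) = 0 (U(O) = (2 - 2)*(2 + 5) = 0*7 = 0)
Z(h) = -1 - h (Z(h) = (1 + h)*(-1) = -1 - h)
Z(-5) + U(6)*(-3 + 2) = (-1 - 1*(-5)) + 0*(-3 + 2) = (-1 + 5) + 0*(-1) = 4 + 0 = 4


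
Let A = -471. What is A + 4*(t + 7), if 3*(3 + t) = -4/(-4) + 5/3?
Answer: -4063/9 ≈ -451.44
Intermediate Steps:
t = -19/9 (t = -3 + (-4/(-4) + 5/3)/3 = -3 + (-4*(-1/4) + 5*(1/3))/3 = -3 + (1 + 5/3)/3 = -3 + (1/3)*(8/3) = -3 + 8/9 = -19/9 ≈ -2.1111)
A + 4*(t + 7) = -471 + 4*(-19/9 + 7) = -471 + 4*(44/9) = -471 + 176/9 = -4063/9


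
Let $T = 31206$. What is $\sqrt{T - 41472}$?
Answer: $i \sqrt{10266} \approx 101.32 i$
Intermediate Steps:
$\sqrt{T - 41472} = \sqrt{31206 - 41472} = \sqrt{-10266} = i \sqrt{10266}$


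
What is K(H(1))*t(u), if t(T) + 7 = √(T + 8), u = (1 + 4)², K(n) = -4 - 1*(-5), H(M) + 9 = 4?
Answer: -7 + √33 ≈ -1.2554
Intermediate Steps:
H(M) = -5 (H(M) = -9 + 4 = -5)
K(n) = 1 (K(n) = -4 + 5 = 1)
u = 25 (u = 5² = 25)
t(T) = -7 + √(8 + T) (t(T) = -7 + √(T + 8) = -7 + √(8 + T))
K(H(1))*t(u) = 1*(-7 + √(8 + 25)) = 1*(-7 + √33) = -7 + √33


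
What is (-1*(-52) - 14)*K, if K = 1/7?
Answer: 38/7 ≈ 5.4286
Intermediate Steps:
K = ⅐ ≈ 0.14286
(-1*(-52) - 14)*K = (-1*(-52) - 14)*(⅐) = (52 - 14)*(⅐) = 38*(⅐) = 38/7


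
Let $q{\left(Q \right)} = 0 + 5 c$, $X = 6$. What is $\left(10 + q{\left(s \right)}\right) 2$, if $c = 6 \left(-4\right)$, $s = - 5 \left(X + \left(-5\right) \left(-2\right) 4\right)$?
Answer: $-220$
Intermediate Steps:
$s = -230$ ($s = - 5 \left(6 + \left(-5\right) \left(-2\right) 4\right) = - 5 \left(6 + 10 \cdot 4\right) = - 5 \left(6 + 40\right) = \left(-5\right) 46 = -230$)
$c = -24$
$q{\left(Q \right)} = -120$ ($q{\left(Q \right)} = 0 + 5 \left(-24\right) = 0 - 120 = -120$)
$\left(10 + q{\left(s \right)}\right) 2 = \left(10 - 120\right) 2 = \left(-110\right) 2 = -220$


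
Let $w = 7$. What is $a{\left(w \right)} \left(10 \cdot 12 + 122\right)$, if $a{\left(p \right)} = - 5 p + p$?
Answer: $-6776$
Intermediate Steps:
$a{\left(p \right)} = - 4 p$
$a{\left(w \right)} \left(10 \cdot 12 + 122\right) = \left(-4\right) 7 \left(10 \cdot 12 + 122\right) = - 28 \left(120 + 122\right) = \left(-28\right) 242 = -6776$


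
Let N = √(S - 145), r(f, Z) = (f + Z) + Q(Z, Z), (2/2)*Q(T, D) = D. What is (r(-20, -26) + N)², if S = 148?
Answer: (72 - √3)² ≈ 4937.6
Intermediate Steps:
Q(T, D) = D
r(f, Z) = f + 2*Z (r(f, Z) = (f + Z) + Z = (Z + f) + Z = f + 2*Z)
N = √3 (N = √(148 - 145) = √3 ≈ 1.7320)
(r(-20, -26) + N)² = ((-20 + 2*(-26)) + √3)² = ((-20 - 52) + √3)² = (-72 + √3)²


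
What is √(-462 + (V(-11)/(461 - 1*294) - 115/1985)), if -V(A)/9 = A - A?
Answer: I*√72824489/397 ≈ 21.496*I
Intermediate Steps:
V(A) = 0 (V(A) = -9*(A - A) = -9*0 = 0)
√(-462 + (V(-11)/(461 - 1*294) - 115/1985)) = √(-462 + (0/(461 - 1*294) - 115/1985)) = √(-462 + (0/(461 - 294) - 115*1/1985)) = √(-462 + (0/167 - 23/397)) = √(-462 + (0*(1/167) - 23/397)) = √(-462 + (0 - 23/397)) = √(-462 - 23/397) = √(-183437/397) = I*√72824489/397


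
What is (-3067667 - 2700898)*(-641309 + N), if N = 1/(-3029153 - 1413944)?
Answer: 16436938115965127310/4443097 ≈ 3.6994e+12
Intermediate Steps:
N = -1/4443097 (N = 1/(-4443097) = -1/4443097 ≈ -2.2507e-7)
(-3067667 - 2700898)*(-641309 + N) = (-3067667 - 2700898)*(-641309 - 1/4443097) = -5768565*(-2849398093974/4443097) = 16436938115965127310/4443097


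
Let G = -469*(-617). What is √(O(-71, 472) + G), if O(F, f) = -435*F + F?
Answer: √320187 ≈ 565.85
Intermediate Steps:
G = 289373
O(F, f) = -434*F
√(O(-71, 472) + G) = √(-434*(-71) + 289373) = √(30814 + 289373) = √320187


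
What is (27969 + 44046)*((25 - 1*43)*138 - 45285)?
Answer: -3440084535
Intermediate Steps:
(27969 + 44046)*((25 - 1*43)*138 - 45285) = 72015*((25 - 43)*138 - 45285) = 72015*(-18*138 - 45285) = 72015*(-2484 - 45285) = 72015*(-47769) = -3440084535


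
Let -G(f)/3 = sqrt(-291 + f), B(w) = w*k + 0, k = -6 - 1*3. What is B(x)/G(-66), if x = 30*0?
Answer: 0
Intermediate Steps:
k = -9 (k = -6 - 3 = -9)
x = 0
B(w) = -9*w (B(w) = w*(-9) + 0 = -9*w + 0 = -9*w)
G(f) = -3*sqrt(-291 + f)
B(x)/G(-66) = (-9*0)/((-3*sqrt(-291 - 66))) = 0/((-3*I*sqrt(357))) = 0*(I*sqrt(357)/1071) = 0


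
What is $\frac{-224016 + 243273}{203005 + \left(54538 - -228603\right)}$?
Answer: $\frac{19257}{486146} \approx 0.039612$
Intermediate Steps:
$\frac{-224016 + 243273}{203005 + \left(54538 - -228603\right)} = \frac{19257}{203005 + \left(54538 + 228603\right)} = \frac{19257}{203005 + 283141} = \frac{19257}{486146}$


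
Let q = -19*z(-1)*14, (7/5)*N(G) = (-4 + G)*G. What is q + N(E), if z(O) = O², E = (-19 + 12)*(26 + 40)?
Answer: 153514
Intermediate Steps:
E = -462 (E = -7*66 = -462)
N(G) = 5*G*(-4 + G)/7 (N(G) = 5*((-4 + G)*G)/7 = 5*(G*(-4 + G))/7 = 5*G*(-4 + G)/7)
q = -266 (q = -19*(-1)²*14 = -19*1*14 = -19*14 = -266)
q + N(E) = -266 + (5/7)*(-462)*(-4 - 462) = -266 + (5/7)*(-462)*(-466) = -266 + 153780 = 153514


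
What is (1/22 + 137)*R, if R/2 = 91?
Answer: 274365/11 ≈ 24942.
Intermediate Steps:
R = 182 (R = 2*91 = 182)
(1/22 + 137)*R = (1/22 + 137)*182 = (3015/22)*182 = 274365/11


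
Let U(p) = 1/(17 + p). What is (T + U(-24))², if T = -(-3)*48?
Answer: 1014049/49 ≈ 20695.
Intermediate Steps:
T = 144 (T = -1*(-144) = 144)
(T + U(-24))² = (144 + 1/(17 - 24))² = (144 + 1/(-7))² = (144 - ⅐)² = (1007/7)² = 1014049/49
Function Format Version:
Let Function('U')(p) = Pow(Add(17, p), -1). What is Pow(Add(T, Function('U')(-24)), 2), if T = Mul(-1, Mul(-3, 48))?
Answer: Rational(1014049, 49) ≈ 20695.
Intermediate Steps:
T = 144 (T = Mul(-1, -144) = 144)
Pow(Add(T, Function('U')(-24)), 2) = Pow(Add(144, Pow(Add(17, -24), -1)), 2) = Pow(Add(144, Pow(-7, -1)), 2) = Pow(Add(144, Rational(-1, 7)), 2) = Pow(Rational(1007, 7), 2) = Rational(1014049, 49)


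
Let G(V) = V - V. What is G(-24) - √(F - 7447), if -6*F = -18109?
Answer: -I*√159438/6 ≈ -66.549*I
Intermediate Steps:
F = 18109/6 (F = -⅙*(-18109) = 18109/6 ≈ 3018.2)
G(V) = 0
G(-24) - √(F - 7447) = 0 - √(18109/6 - 7447) = 0 - √(-26573/6) = 0 - I*√159438/6 = -I*√159438/6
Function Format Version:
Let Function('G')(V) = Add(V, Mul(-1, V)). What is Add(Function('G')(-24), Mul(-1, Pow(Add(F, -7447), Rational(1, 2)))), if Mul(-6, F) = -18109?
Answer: Mul(Rational(-1, 6), I, Pow(159438, Rational(1, 2))) ≈ Mul(-66.549, I)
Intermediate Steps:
F = Rational(18109, 6) (F = Mul(Rational(-1, 6), -18109) = Rational(18109, 6) ≈ 3018.2)
Function('G')(V) = 0
Add(Function('G')(-24), Mul(-1, Pow(Add(F, -7447), Rational(1, 2)))) = Add(0, Mul(-1, Pow(Add(Rational(18109, 6), -7447), Rational(1, 2)))) = Add(0, Mul(-1, Pow(Rational(-26573, 6), Rational(1, 2)))) = Add(0, Mul(-1, Mul(Rational(1, 6), I, Pow(159438, Rational(1, 2))))) = Add(0, Mul(Rational(-1, 6), I, Pow(159438, Rational(1, 2)))) = Mul(Rational(-1, 6), I, Pow(159438, Rational(1, 2)))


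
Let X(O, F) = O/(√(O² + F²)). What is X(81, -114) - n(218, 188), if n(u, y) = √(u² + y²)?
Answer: -2*√20717 + 27*√2173/2173 ≈ -287.29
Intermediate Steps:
X(O, F) = O/√(F² + O²) (X(O, F) = O/(√(F² + O²)) = O/√(F² + O²))
X(81, -114) - n(218, 188) = 81/√((-114)² + 81²) - √(218² + 188²) = 81/√(12996 + 6561) - √(47524 + 35344) = 81/√19557 - √82868 = 81*(√2173/6519) - 2*√20717 = 27*√2173/2173 - 2*√20717 = -2*√20717 + 27*√2173/2173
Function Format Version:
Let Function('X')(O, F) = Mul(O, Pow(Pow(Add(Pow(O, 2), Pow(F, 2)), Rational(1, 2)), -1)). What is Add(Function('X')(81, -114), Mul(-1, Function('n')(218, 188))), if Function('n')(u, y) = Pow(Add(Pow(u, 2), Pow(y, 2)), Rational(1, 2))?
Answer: Add(Mul(-2, Pow(20717, Rational(1, 2))), Mul(Rational(27, 2173), Pow(2173, Rational(1, 2)))) ≈ -287.29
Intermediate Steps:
Function('X')(O, F) = Mul(O, Pow(Add(Pow(F, 2), Pow(O, 2)), Rational(-1, 2))) (Function('X')(O, F) = Mul(O, Pow(Pow(Add(Pow(F, 2), Pow(O, 2)), Rational(1, 2)), -1)) = Mul(O, Pow(Add(Pow(F, 2), Pow(O, 2)), Rational(-1, 2))))
Add(Function('X')(81, -114), Mul(-1, Function('n')(218, 188))) = Add(Mul(81, Pow(Add(Pow(-114, 2), Pow(81, 2)), Rational(-1, 2))), Mul(-1, Pow(Add(Pow(218, 2), Pow(188, 2)), Rational(1, 2)))) = Add(Mul(81, Pow(Add(12996, 6561), Rational(-1, 2))), Mul(-1, Pow(Add(47524, 35344), Rational(1, 2)))) = Add(Mul(81, Pow(19557, Rational(-1, 2))), Mul(-1, Pow(82868, Rational(1, 2)))) = Add(Mul(81, Mul(Rational(1, 6519), Pow(2173, Rational(1, 2)))), Mul(-1, Mul(2, Pow(20717, Rational(1, 2))))) = Add(Mul(Rational(27, 2173), Pow(2173, Rational(1, 2))), Mul(-2, Pow(20717, Rational(1, 2)))) = Add(Mul(-2, Pow(20717, Rational(1, 2))), Mul(Rational(27, 2173), Pow(2173, Rational(1, 2))))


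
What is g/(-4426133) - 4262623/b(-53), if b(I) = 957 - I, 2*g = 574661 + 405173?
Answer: -18867431143029/4470394330 ≈ -4220.5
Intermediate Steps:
g = 489917 (g = (574661 + 405173)/2 = (1/2)*979834 = 489917)
g/(-4426133) - 4262623/b(-53) = 489917/(-4426133) - 4262623/(957 - 1*(-53)) = 489917*(-1/4426133) - 4262623/(957 + 53) = -489917/4426133 - 4262623/1010 = -18867431143029/4470394330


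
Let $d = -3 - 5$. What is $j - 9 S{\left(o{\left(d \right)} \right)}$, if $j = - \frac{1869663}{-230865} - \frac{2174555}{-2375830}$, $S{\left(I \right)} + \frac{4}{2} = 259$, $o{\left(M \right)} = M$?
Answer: $- \frac{84248480107199}{36566399530} \approx -2304.0$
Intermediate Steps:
$d = -8$ ($d = -3 - 5 = -8$)
$S{\left(I \right)} = 257$ ($S{\left(I \right)} = -2 + 259 = 257$)
$j = \frac{329602005691}{36566399530}$ ($j = \left(-1869663\right) \left(- \frac{1}{230865}\right) - - \frac{434911}{475166} = \frac{623221}{76955} + \frac{434911}{475166} = \frac{329602005691}{36566399530} \approx 9.0138$)
$j - 9 S{\left(o{\left(d \right)} \right)} = \frac{329602005691}{36566399530} - 2313 = - \frac{84248480107199}{36566399530}$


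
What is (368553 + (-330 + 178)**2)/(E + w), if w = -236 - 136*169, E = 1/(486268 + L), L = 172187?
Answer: -257888509935/15289325099 ≈ -16.867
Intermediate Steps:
E = 1/658455 (E = 1/(486268 + 172187) = 1/658455 ≈ 1.5187e-6)
w = -23220 (w = -236 - 22984 = -23220)
(368553 + (-330 + 178)**2)/(E + w) = (368553 + (-330 + 178)**2)/(1/658455 - 23220) = (368553 + (-152)**2)/(-15289325099/658455) = (368553 + 23104)*(-658455/15289325099) = 391657*(-658455/15289325099) = -257888509935/15289325099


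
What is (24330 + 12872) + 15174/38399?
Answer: 1428534772/38399 ≈ 37202.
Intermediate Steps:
(24330 + 12872) + 15174/38399 = 37202 + 15174*(1/38399) = 37202 + 15174/38399 = 1428534772/38399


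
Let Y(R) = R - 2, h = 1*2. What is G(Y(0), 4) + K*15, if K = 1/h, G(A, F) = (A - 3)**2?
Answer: 65/2 ≈ 32.500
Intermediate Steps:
h = 2
Y(R) = -2 + R
G(A, F) = (-3 + A)**2
K = 1/2 ≈ 0.50000
G(Y(0), 4) + K*15 = (-3 + (-2 + 0))**2 + (1/2)*15 = (-3 - 2)**2 + 15/2 = (-5)**2 + 15/2 = 25 + 15/2 = 65/2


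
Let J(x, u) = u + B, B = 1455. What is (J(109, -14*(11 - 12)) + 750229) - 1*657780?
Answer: 93918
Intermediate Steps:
J(x, u) = 1455 + u (J(x, u) = u + 1455 = 1455 + u)
(J(109, -14*(11 - 12)) + 750229) - 1*657780 = ((1455 - 14*(11 - 12)) + 750229) - 1*657780 = ((1455 - 14*(-1)) + 750229) - 657780 = ((1455 + 14) + 750229) - 657780 = (1469 + 750229) - 657780 = 751698 - 657780 = 93918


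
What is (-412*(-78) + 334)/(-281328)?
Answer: -16235/140664 ≈ -0.11542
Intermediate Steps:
(-412*(-78) + 334)/(-281328) = (32136 + 334)*(-1/281328) = 32470*(-1/281328) = -16235/140664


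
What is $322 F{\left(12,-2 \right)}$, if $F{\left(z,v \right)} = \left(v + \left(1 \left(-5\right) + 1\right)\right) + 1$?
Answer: $-1610$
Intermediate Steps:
$F{\left(z,v \right)} = -3 + v$ ($F{\left(z,v \right)} = \left(v + \left(-5 + 1\right)\right) + 1 = \left(v - 4\right) + 1 = \left(-4 + v\right) + 1 = -3 + v$)
$322 F{\left(12,-2 \right)} = 322 \left(-3 - 2\right) = 322 \left(-5\right) = -1610$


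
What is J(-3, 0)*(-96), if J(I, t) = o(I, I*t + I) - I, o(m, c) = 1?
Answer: -384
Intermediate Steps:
J(I, t) = 1 - I
J(-3, 0)*(-96) = (1 - 1*(-3))*(-96) = (1 + 3)*(-96) = 4*(-96) = -384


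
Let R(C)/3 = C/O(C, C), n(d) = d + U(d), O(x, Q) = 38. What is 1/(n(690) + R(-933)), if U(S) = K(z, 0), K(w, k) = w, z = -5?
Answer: 38/23231 ≈ 0.0016357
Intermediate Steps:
U(S) = -5
n(d) = -5 + d (n(d) = d - 5 = -5 + d)
R(C) = 3*C/38 (R(C) = 3*(C/38) = 3*C/38)
1/(n(690) + R(-933)) = 1/((-5 + 690) + (3/38)*(-933)) = 1/(685 - 2799/38) = 1/(23231/38) = 38/23231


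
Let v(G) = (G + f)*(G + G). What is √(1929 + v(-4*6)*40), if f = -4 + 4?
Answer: √48009 ≈ 219.11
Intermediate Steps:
f = 0
v(G) = 2*G² (v(G) = (G + 0)*(G + G) = G*(2*G) = 2*G²)
√(1929 + v(-4*6)*40) = √(1929 + (2*(-4*6)²)*40) = √(1929 + (2*(-24)²)*40) = √(1929 + (2*576)*40) = √(1929 + 1152*40) = √(1929 + 46080) = √48009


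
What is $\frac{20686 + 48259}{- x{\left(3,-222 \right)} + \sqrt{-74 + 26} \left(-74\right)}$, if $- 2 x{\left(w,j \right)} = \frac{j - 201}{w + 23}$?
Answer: $- \frac{505504740}{236973307} + \frac{55182474880 i \sqrt{3}}{710919921} \approx -2.1332 + 134.44 i$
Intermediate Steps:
$x{\left(w,j \right)} = - \frac{-201 + j}{2 \left(23 + w\right)}$ ($x{\left(w,j \right)} = - \frac{\left(j - 201\right) \frac{1}{w + 23}}{2} = - \frac{\left(-201 + j\right) \frac{1}{23 + w}}{2} = - \frac{\frac{1}{23 + w} \left(-201 + j\right)}{2} = - \frac{-201 + j}{2 \left(23 + w\right)}$)
$\frac{20686 + 48259}{- x{\left(3,-222 \right)} + \sqrt{-74 + 26} \left(-74\right)} = \frac{20686 + 48259}{- \frac{201 - -222}{2 \left(23 + 3\right)} + \sqrt{-74 + 26} \left(-74\right)} = \frac{68945}{- \frac{201 + 222}{2 \cdot 26} + \sqrt{-48} \left(-74\right)} = \frac{68945}{- \frac{423}{2 \cdot 26} + 4 i \sqrt{3} \left(-74\right)} = \frac{68945}{\left(-1\right) \frac{423}{52} - 296 i \sqrt{3}} = \frac{68945}{- \frac{423}{52} - 296 i \sqrt{3}}$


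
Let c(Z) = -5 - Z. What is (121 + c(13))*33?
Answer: 3399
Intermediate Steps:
(121 + c(13))*33 = (121 + (-5 - 1*13))*33 = (121 + (-5 - 13))*33 = (121 - 18)*33 = 103*33 = 3399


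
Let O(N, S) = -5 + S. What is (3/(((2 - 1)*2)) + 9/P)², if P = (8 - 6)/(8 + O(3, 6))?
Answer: 1764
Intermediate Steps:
P = 2/9 (P = (8 - 6)/(8 + (-5 + 6)) = 2/(8 + 1) = 2/9 ≈ 0.22222)
(3/(((2 - 1)*2)) + 9/P)² = (3/(((2 - 1)*2)) + 9/(2/9))² = (3/((1*2)) + 9*(9/2))² = (3/2 + 81/2)² = 42² = 1764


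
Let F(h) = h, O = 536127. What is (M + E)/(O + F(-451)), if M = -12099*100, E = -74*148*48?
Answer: -433899/133919 ≈ -3.2400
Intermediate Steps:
E = -525696 (E = -10952*48 = -525696)
M = -1209900
(M + E)/(O + F(-451)) = (-1209900 - 525696)/(536127 - 451) = -1735596/535676 = -1735596*1/535676 = -433899/133919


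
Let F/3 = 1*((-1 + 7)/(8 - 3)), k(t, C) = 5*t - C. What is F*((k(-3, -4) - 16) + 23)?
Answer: -72/5 ≈ -14.400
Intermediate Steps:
k(t, C) = -C + 5*t
F = 18/5 (F = 3*(1*((-1 + 7)/(8 - 3))) = 3*(1*(6/5)) = 3*(6/5) = 18/5 ≈ 3.6000)
F*((k(-3, -4) - 16) + 23) = 18*(((-1*(-4) + 5*(-3)) - 16) + 23)/5 = 18*(((4 - 15) - 16) + 23)/5 = 18*((-11 - 16) + 23)/5 = 18*(-27 + 23)/5 = (18/5)*(-4) = -72/5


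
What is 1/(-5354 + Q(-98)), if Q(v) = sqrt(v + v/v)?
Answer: -5354/28665413 - I*sqrt(97)/28665413 ≈ -0.00018678 - 3.4358e-7*I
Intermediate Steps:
Q(v) = sqrt(1 + v) (Q(v) = sqrt(v + 1) = sqrt(1 + v))
1/(-5354 + Q(-98)) = 1/(-5354 + sqrt(1 - 98)) = 1/(-5354 + sqrt(-97)) = 1/(-5354 + I*sqrt(97))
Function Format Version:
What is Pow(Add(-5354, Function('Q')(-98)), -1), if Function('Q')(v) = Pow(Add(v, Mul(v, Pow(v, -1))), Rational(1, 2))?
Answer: Add(Rational(-5354, 28665413), Mul(Rational(-1, 28665413), I, Pow(97, Rational(1, 2)))) ≈ Add(-0.00018678, Mul(-3.4358e-7, I))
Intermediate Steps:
Function('Q')(v) = Pow(Add(1, v), Rational(1, 2)) (Function('Q')(v) = Pow(Add(v, 1), Rational(1, 2)) = Pow(Add(1, v), Rational(1, 2)))
Pow(Add(-5354, Function('Q')(-98)), -1) = Pow(Add(-5354, Pow(Add(1, -98), Rational(1, 2))), -1) = Pow(Add(-5354, Pow(-97, Rational(1, 2))), -1) = Pow(Add(-5354, Mul(I, Pow(97, Rational(1, 2)))), -1)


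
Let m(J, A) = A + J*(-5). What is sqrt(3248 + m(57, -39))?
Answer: 2*sqrt(731) ≈ 54.074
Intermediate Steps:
m(J, A) = A - 5*J
sqrt(3248 + m(57, -39)) = sqrt(3248 + (-39 - 5*57)) = sqrt(3248 + (-39 - 285)) = sqrt(3248 - 324) = sqrt(2924) = 2*sqrt(731)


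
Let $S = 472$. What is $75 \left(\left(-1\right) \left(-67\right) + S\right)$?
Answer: $40425$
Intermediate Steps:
$75 \left(\left(-1\right) \left(-67\right) + S\right) = 75 \left(\left(-1\right) \left(-67\right) + 472\right) = 75 \left(67 + 472\right) = 75 \cdot 539 = 40425$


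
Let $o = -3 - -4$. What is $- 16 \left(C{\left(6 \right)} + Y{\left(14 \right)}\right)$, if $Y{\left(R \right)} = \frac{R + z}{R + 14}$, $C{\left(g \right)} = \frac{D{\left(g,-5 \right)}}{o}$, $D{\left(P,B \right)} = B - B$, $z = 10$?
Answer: $- \frac{96}{7} \approx -13.714$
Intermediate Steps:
$D{\left(P,B \right)} = 0$
$o = 1$ ($o = -3 + 4 = 1$)
$C{\left(g \right)} = 0$ ($C{\left(g \right)} = \frac{0}{1} = 0 \cdot 1 = 0$)
$Y{\left(R \right)} = \frac{10 + R}{14 + R}$ ($Y{\left(R \right)} = \frac{R + 10}{R + 14} = \frac{10 + R}{14 + R}$)
$- 16 \left(C{\left(6 \right)} + Y{\left(14 \right)}\right) = - 16 \left(0 + \frac{10 + 14}{14 + 14}\right) = - 16 \left(0 + \frac{1}{28} \cdot 24\right) = - 16 \left(0 + \frac{6}{7}\right) = \left(-16\right) \frac{6}{7} = - \frac{96}{7}$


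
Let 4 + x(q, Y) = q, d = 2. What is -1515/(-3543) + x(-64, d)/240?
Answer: 10223/70860 ≈ 0.14427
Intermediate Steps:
x(q, Y) = -4 + q
-1515/(-3543) + x(-64, d)/240 = -1515/(-3543) + (-4 - 64)/240 = -1515*(-1/3543) - 68*1/240 = 505/1181 - 17/60 = 10223/70860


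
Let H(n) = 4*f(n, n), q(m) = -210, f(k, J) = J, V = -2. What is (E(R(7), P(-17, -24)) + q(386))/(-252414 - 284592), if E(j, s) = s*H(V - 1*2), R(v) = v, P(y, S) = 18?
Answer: 83/89501 ≈ 0.00092736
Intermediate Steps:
H(n) = 4*n
E(j, s) = -16*s (E(j, s) = s*(4*(-2 - 1*2)) = s*(4*(-2 - 2)) = s*(4*(-4)) = s*(-16) = -16*s)
(E(R(7), P(-17, -24)) + q(386))/(-252414 - 284592) = (-16*18 - 210)/(-252414 - 284592) = (-288 - 210)/(-537006) = -498*(-1/537006) = 83/89501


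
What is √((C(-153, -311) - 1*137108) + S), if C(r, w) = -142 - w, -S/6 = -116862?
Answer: √564233 ≈ 751.15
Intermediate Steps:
S = 701172 (S = -6*(-116862) = 701172)
√((C(-153, -311) - 1*137108) + S) = √(((-142 - 1*(-311)) - 1*137108) + 701172) = √(((-142 + 311) - 137108) + 701172) = √((169 - 137108) + 701172) = √(-136939 + 701172) = √564233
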